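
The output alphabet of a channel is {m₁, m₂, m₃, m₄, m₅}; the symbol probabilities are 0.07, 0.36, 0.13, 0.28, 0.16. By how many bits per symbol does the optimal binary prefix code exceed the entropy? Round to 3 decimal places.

0.081 bits

Entropy H = −Σ p log₂ p ≈ 2.1191 bits.
Huffman merges: 7/100+13/100→1/5; 4/25+1/5→9/25; 7/25+9/25→16/25; 9/25+16/25→1. L = 11/5 ≈ 2.2000.
L − H = 2.2000 − 2.1191 = 0.081 bits.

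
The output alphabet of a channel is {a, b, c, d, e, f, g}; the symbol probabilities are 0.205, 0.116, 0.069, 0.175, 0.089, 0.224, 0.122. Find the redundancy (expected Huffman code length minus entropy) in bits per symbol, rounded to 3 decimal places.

0.029 bits

Entropy H = −Σ p log₂ p ≈ 2.6998 bits.
Huffman merges: 69/1000+89/1000→79/500; 29/250+61/500→119/500; 79/500+7/40→333/1000; 41/200+28/125→429/1000; 119/500+333/1000→571/1000; 429/1000+571/1000→1. L = 2729/1000 ≈ 2.7290.
L − H = 2.7290 − 2.6998 = 0.029 bits.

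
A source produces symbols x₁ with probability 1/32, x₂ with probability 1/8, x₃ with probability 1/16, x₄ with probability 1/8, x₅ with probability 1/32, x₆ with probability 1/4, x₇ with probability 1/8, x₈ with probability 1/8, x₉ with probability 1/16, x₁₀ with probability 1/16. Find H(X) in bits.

Each probability is a power of 1/2, so log₂(1/p) is an integer.
H = Σ p·log₂(1/p) = 1/32·5 + 1/8·3 + 1/16·4 + 1/8·3 + 1/32·5 + 1/4·2 + 1/8·3 + 1/8·3 + 1/16·4 + 1/16·4 = 3.0625 bits.

3.0625 bits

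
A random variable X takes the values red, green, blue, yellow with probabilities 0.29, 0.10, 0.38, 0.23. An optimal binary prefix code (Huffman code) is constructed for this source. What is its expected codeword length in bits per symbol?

1.95 bits/symbol

Repeatedly combine the two least-probable nodes; the expected code length is the sum of the merged weights.
merge 1/10 + 23/100 → 33/100
merge 29/100 + 33/100 → 31/50
merge 19/50 + 31/50 → 1
L = 33/100 + 31/50 + 1 = 39/20 = 1.95 bits/symbol.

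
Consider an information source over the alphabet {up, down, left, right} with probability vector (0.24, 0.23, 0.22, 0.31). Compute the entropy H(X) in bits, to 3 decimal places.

1.986 bits

H = −Σ pᵢ log₂ pᵢ.
−0.24·log₂(0.24) = 0.4941
−0.23·log₂(0.23) = 0.4877
−0.22·log₂(0.22) = 0.4806
−0.31·log₂(0.31) = 0.5238
Sum ≈ 1.9862 → 1.986 bits.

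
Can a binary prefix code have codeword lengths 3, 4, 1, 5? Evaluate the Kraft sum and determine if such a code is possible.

With common denominator 2^5 = 32: Σ 2^(−ℓᵢ) = 4/32 + 2/32 + 16/32 + 1/32 = 23/32 = 0.71875.
Kraft's inequality requires Σ ≤ 1; here Σ = 0.71875 ≤ 1, so such a prefix code exists.

0.71875; yes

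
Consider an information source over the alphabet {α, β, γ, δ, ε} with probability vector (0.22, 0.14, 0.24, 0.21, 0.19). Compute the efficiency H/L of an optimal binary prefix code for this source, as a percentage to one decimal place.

98.7%

Entropy H = −Σ p log₂ p ≈ 2.2999 bits.
Huffman merges: 7/50+19/100→33/100; 21/100+11/50→43/100; 6/25+33/100→57/100; 43/100+57/100→1. L = 233/100 ≈ 2.3300.
Efficiency = H/L = 2.2999/2.3300 = 98.7%.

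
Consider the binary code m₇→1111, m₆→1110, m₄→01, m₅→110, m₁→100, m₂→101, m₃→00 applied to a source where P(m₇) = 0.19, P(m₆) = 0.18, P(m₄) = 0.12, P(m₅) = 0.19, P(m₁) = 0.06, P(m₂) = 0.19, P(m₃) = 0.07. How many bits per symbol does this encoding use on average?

L̄ = Σ pᵢ·ℓᵢ = 0.19·4 + 0.18·4 + 0.12·2 + 0.19·3 + 0.06·3 + 0.19·3 + 0.07·2 = 3.18 bits/symbol.

3.18 bits/symbol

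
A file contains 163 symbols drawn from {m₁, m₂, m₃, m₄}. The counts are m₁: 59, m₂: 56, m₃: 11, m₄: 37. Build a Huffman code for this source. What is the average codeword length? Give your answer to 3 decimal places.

1.933 bits/symbol

Probabilities are the counts divided by 163.
Repeatedly combine the two least-probable nodes; the expected code length is the sum of the merged weights.
merge 11/163 + 37/163 → 48/163
merge 48/163 + 56/163 → 104/163
merge 59/163 + 104/163 → 1
L = 48/163 + 104/163 + 1 = 315/163 ≈ 1.933 bits/symbol.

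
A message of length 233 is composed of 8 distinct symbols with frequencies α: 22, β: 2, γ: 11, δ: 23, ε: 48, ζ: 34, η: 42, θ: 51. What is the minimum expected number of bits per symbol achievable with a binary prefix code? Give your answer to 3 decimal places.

2.781 bits/symbol

Probabilities are the counts divided by 233.
Repeatedly combine the two least-probable nodes; the expected code length is the sum of the merged weights.
merge 2/233 + 11/233 → 13/233
merge 13/233 + 22/233 → 35/233
merge 23/233 + 34/233 → 57/233
merge 35/233 + 42/233 → 77/233
merge 48/233 + 51/233 → 99/233
merge 57/233 + 77/233 → 134/233
merge 99/233 + 134/233 → 1
L = 13/233 + 35/233 + 57/233 + 77/233 + 99/233 + 134/233 + 1 = 648/233 ≈ 2.781 bits/symbol.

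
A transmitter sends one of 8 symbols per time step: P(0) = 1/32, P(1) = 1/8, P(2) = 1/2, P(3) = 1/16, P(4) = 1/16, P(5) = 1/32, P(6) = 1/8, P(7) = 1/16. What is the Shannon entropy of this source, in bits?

Each probability is a power of 1/2, so log₂(1/p) is an integer.
H = Σ p·log₂(1/p) = 1/32·5 + 1/8·3 + 1/2·1 + 1/16·4 + 1/16·4 + 1/32·5 + 1/8·3 + 1/16·4 = 2.3125 bits.

2.3125 bits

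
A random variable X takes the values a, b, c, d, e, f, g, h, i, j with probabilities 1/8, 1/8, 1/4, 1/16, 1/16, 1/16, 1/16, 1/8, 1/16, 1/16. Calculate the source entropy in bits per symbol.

3.125 bits

Each probability is a power of 1/2, so log₂(1/p) is an integer.
H = Σ p·log₂(1/p) = 1/8·3 + 1/8·3 + 1/4·2 + 1/16·4 + 1/16·4 + 1/16·4 + 1/16·4 + 1/8·3 + 1/16·4 + 1/16·4 = 3.125 bits.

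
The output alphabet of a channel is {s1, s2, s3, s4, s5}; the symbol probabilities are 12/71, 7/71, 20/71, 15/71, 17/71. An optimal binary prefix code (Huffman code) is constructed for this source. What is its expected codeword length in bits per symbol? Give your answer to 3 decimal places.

Repeatedly combine the two least-probable nodes; the expected code length is the sum of the merged weights.
merge 7/71 + 12/71 → 19/71
merge 15/71 + 17/71 → 32/71
merge 19/71 + 20/71 → 39/71
merge 32/71 + 39/71 → 1
L = 19/71 + 32/71 + 39/71 + 1 = 161/71 ≈ 2.268 bits/symbol.

2.268 bits/symbol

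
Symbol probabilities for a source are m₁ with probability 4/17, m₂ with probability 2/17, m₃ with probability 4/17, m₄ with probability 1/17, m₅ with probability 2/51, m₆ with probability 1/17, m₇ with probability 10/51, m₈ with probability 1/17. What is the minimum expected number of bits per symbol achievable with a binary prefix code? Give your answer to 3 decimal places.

Repeatedly combine the two least-probable nodes; the expected code length is the sum of the merged weights.
merge 2/51 + 1/17 → 5/51
merge 1/17 + 1/17 → 2/17
merge 5/51 + 2/17 → 11/51
merge 2/17 + 10/51 → 16/51
merge 11/51 + 4/17 → 23/51
merge 4/17 + 16/51 → 28/51
merge 23/51 + 28/51 → 1
L = 5/51 + 2/17 + 11/51 + 16/51 + 23/51 + 28/51 + 1 = 140/51 ≈ 2.745 bits/symbol.

2.745 bits/symbol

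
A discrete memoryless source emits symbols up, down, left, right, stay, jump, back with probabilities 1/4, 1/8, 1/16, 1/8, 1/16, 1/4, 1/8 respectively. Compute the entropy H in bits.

2.625 bits

Each probability is a power of 1/2, so log₂(1/p) is an integer.
H = Σ p·log₂(1/p) = 1/4·2 + 1/8·3 + 1/16·4 + 1/8·3 + 1/16·4 + 1/4·2 + 1/8·3 = 2.625 bits.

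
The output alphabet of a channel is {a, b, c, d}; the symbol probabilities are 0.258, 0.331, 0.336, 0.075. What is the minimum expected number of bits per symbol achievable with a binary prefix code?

Repeatedly combine the two least-probable nodes; the expected code length is the sum of the merged weights.
merge 3/40 + 129/500 → 333/1000
merge 331/1000 + 333/1000 → 83/125
merge 42/125 + 83/125 → 1
L = 333/1000 + 83/125 + 1 = 1997/1000 = 1.997 bits/symbol.

1.997 bits/symbol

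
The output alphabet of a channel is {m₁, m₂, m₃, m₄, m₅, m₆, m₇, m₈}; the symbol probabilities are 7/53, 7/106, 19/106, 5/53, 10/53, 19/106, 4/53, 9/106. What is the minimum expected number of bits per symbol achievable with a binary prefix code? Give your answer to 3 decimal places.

Repeatedly combine the two least-probable nodes; the expected code length is the sum of the merged weights.
merge 7/106 + 4/53 → 15/106
merge 9/106 + 5/53 → 19/106
merge 7/53 + 15/106 → 29/106
merge 19/106 + 19/106 → 19/53
merge 19/106 + 10/53 → 39/106
merge 29/106 + 19/53 → 67/106
merge 39/106 + 67/106 → 1
L = 15/106 + 19/106 + 29/106 + 19/53 + 39/106 + 67/106 + 1 = 313/106 ≈ 2.953 bits/symbol.

2.953 bits/symbol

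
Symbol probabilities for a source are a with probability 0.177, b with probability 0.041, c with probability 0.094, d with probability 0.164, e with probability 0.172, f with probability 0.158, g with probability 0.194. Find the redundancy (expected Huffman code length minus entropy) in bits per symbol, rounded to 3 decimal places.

Entropy H = −Σ p log₂ p ≈ 2.6959 bits.
Huffman merges: 41/1000+47/500→27/200; 27/200+79/500→293/1000; 41/250+43/250→42/125; 177/1000+97/500→371/1000; 293/1000+42/125→629/1000; 371/1000+629/1000→1. L = 691/250 ≈ 2.7640.
L − H = 2.7640 − 2.6959 = 0.068 bits.

0.068 bits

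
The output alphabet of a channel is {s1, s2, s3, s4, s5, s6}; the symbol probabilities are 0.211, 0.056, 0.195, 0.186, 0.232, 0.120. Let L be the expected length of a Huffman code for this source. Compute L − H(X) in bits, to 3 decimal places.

0.064 bits

Entropy H = −Σ p log₂ p ≈ 2.4738 bits.
Huffman merges: 7/125+3/25→22/125; 22/125+93/500→181/500; 39/200+211/1000→203/500; 29/125+181/500→297/500; 203/500+297/500→1. L = 1269/500 ≈ 2.5380.
L − H = 2.5380 − 2.4738 = 0.064 bits.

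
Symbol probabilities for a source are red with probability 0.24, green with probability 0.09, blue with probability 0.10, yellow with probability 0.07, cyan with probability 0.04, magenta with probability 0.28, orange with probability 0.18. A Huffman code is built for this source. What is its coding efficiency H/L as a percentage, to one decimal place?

Entropy H = −Σ p log₂ p ≈ 2.5528 bits.
Huffman merges: 1/25+7/100→11/100; 9/100+1/10→19/100; 11/100+9/50→29/100; 19/100+6/25→43/100; 7/25+29/100→57/100; 43/100+57/100→1. L = 259/100 ≈ 2.5900.
Efficiency = H/L = 2.5528/2.5900 = 98.6%.

98.6%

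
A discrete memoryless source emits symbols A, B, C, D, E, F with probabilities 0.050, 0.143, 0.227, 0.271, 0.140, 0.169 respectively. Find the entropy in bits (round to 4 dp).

H = −Σ pᵢ log₂ pᵢ.
−0.050·log₂(0.050) = 0.2161
−0.143·log₂(0.143) = 0.4012
−0.227·log₂(0.227) = 0.4856
−0.271·log₂(0.271) = 0.5105
−0.140·log₂(0.140) = 0.3971
−0.169·log₂(0.169) = 0.4335
Sum ≈ 2.4440 → 2.4440 bits.

2.4440 bits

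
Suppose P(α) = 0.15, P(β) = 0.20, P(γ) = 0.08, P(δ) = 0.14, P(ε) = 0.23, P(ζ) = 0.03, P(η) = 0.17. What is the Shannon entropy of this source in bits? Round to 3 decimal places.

2.638 bits

H = −Σ pᵢ log₂ pᵢ.
−0.15·log₂(0.15) = 0.4105
−0.20·log₂(0.20) = 0.4644
−0.08·log₂(0.08) = 0.2915
−0.14·log₂(0.14) = 0.3971
−0.23·log₂(0.23) = 0.4877
−0.03·log₂(0.03) = 0.1518
−0.17·log₂(0.17) = 0.4346
Sum ≈ 2.6376 → 2.638 bits.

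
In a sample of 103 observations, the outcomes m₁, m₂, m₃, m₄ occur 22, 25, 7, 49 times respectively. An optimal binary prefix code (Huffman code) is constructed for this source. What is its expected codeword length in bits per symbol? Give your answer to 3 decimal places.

1.806 bits/symbol

Probabilities are the counts divided by 103.
Repeatedly combine the two least-probable nodes; the expected code length is the sum of the merged weights.
merge 7/103 + 22/103 → 29/103
merge 25/103 + 29/103 → 54/103
merge 49/103 + 54/103 → 1
L = 29/103 + 54/103 + 1 = 186/103 ≈ 1.806 bits/symbol.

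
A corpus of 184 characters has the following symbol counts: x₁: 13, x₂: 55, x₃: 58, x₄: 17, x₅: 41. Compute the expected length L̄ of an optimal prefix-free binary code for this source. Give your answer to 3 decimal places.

Probabilities are the counts divided by 184.
Repeatedly combine the two least-probable nodes; the expected code length is the sum of the merged weights.
merge 13/184 + 17/184 → 15/92
merge 15/92 + 41/184 → 71/184
merge 55/184 + 29/92 → 113/184
merge 71/184 + 113/184 → 1
L = 15/92 + 71/184 + 113/184 + 1 = 199/92 ≈ 2.163 bits/symbol.

2.163 bits/symbol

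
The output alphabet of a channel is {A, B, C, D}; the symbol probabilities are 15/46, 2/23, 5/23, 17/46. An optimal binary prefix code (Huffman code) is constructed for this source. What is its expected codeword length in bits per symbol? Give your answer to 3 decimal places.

Repeatedly combine the two least-probable nodes; the expected code length is the sum of the merged weights.
merge 2/23 + 5/23 → 7/23
merge 7/23 + 15/46 → 29/46
merge 17/46 + 29/46 → 1
L = 7/23 + 29/46 + 1 = 89/46 ≈ 1.935 bits/symbol.

1.935 bits/symbol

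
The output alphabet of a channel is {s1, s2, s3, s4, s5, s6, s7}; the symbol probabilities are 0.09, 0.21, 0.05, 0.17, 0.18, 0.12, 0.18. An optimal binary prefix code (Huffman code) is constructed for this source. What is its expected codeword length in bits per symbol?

Repeatedly combine the two least-probable nodes; the expected code length is the sum of the merged weights.
merge 1/20 + 9/100 → 7/50
merge 3/25 + 7/50 → 13/50
merge 17/100 + 9/50 → 7/20
merge 9/50 + 21/100 → 39/100
merge 13/50 + 7/20 → 61/100
merge 39/100 + 61/100 → 1
L = 7/50 + 13/50 + 7/20 + 39/100 + 61/100 + 1 = 11/4 = 2.75 bits/symbol.

2.75 bits/symbol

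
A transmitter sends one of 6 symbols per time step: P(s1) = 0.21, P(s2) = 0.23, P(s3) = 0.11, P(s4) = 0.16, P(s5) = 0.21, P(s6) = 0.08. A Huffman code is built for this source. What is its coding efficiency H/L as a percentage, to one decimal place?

Entropy H = −Σ p log₂ p ≈ 2.4981 bits.
Huffman merges: 2/25+11/100→19/100; 4/25+19/100→7/20; 21/100+21/100→21/50; 23/100+7/20→29/50; 21/50+29/50→1. L = 127/50 ≈ 2.5400.
Efficiency = H/L = 2.4981/2.5400 = 98.4%.

98.4%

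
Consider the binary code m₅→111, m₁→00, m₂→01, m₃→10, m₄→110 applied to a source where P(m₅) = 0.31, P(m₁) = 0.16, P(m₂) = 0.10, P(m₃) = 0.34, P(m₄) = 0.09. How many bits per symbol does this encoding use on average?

2.4 bits/symbol

L̄ = Σ pᵢ·ℓᵢ = 0.31·3 + 0.16·2 + 0.10·2 + 0.34·2 + 0.09·3 = 2.4 bits/symbol.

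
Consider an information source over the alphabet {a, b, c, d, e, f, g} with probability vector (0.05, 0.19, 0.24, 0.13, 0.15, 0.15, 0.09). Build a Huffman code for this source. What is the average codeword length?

Repeatedly combine the two least-probable nodes; the expected code length is the sum of the merged weights.
merge 1/20 + 9/100 → 7/50
merge 13/100 + 7/50 → 27/100
merge 3/20 + 3/20 → 3/10
merge 19/100 + 6/25 → 43/100
merge 27/100 + 3/10 → 57/100
merge 43/100 + 57/100 → 1
L = 7/50 + 27/100 + 3/10 + 43/100 + 57/100 + 1 = 271/100 = 2.71 bits/symbol.

2.71 bits/symbol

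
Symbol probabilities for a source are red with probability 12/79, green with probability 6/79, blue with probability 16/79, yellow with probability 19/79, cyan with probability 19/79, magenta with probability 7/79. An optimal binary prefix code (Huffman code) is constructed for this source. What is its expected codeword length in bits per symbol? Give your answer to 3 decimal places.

Repeatedly combine the two least-probable nodes; the expected code length is the sum of the merged weights.
merge 6/79 + 7/79 → 13/79
merge 12/79 + 13/79 → 25/79
merge 16/79 + 19/79 → 35/79
merge 19/79 + 25/79 → 44/79
merge 35/79 + 44/79 → 1
L = 13/79 + 25/79 + 35/79 + 44/79 + 1 = 196/79 ≈ 2.481 bits/symbol.

2.481 bits/symbol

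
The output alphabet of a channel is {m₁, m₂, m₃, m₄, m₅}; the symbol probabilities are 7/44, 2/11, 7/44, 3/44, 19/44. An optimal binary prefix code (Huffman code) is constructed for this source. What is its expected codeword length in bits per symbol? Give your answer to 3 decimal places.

Repeatedly combine the two least-probable nodes; the expected code length is the sum of the merged weights.
merge 3/44 + 7/44 → 5/22
merge 7/44 + 2/11 → 15/44
merge 5/22 + 15/44 → 25/44
merge 19/44 + 25/44 → 1
L = 5/22 + 15/44 + 25/44 + 1 = 47/22 ≈ 2.136 bits/symbol.

2.136 bits/symbol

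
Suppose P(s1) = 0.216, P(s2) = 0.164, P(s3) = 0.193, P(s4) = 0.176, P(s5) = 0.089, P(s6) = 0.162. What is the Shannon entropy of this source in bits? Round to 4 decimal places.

2.5405 bits

H = −Σ pᵢ log₂ pᵢ.
−0.216·log₂(0.216) = 0.4776
−0.164·log₂(0.164) = 0.4278
−0.193·log₂(0.193) = 0.4581
−0.176·log₂(0.176) = 0.4411
−0.089·log₂(0.089) = 0.3106
−0.162·log₂(0.162) = 0.4254
Sum ≈ 2.5405 → 2.5405 bits.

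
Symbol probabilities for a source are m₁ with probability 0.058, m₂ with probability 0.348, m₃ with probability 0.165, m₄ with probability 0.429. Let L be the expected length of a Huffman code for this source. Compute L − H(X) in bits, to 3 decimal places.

Entropy H = −Σ p log₂ p ≈ 1.7209 bits.
Huffman merges: 29/500+33/200→223/1000; 223/1000+87/250→571/1000; 429/1000+571/1000→1. L = 897/500 ≈ 1.7940.
L − H = 1.7940 − 1.7209 = 0.073 bits.

0.073 bits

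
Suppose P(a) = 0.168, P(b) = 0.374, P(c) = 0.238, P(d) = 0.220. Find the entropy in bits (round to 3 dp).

1.936 bits

H = −Σ pᵢ log₂ pᵢ.
−0.168·log₂(0.168) = 0.4323
−0.374·log₂(0.374) = 0.5307
−0.238·log₂(0.238) = 0.4929
−0.220·log₂(0.220) = 0.4806
Sum ≈ 1.9365 → 1.936 bits.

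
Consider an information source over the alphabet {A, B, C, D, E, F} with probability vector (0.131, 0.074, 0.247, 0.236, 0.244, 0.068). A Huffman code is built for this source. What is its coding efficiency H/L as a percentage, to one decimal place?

Entropy H = −Σ p log₂ p ≈ 2.4123 bits.
Huffman merges: 17/250+37/500→71/500; 131/1000+71/500→273/1000; 59/250+61/250→12/25; 247/1000+273/1000→13/25; 12/25+13/25→1. L = 483/200 ≈ 2.4150.
Efficiency = H/L = 2.4123/2.4150 = 99.9%.

99.9%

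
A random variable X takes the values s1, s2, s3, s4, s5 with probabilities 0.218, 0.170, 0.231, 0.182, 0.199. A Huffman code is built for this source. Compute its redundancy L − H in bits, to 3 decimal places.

Entropy H = −Σ p log₂ p ≈ 2.3129 bits.
Huffman merges: 17/100+91/500→44/125; 199/1000+109/500→417/1000; 231/1000+44/125→583/1000; 417/1000+583/1000→1. L = 294/125 ≈ 2.3520.
L − H = 2.3520 − 2.3129 = 0.039 bits.

0.039 bits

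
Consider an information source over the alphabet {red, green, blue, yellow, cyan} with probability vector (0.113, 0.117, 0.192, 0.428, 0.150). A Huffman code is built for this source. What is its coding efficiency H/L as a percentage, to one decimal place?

98.4%

Entropy H = −Σ p log₂ p ≈ 2.1093 bits.
Huffman merges: 113/1000+117/1000→23/100; 3/20+24/125→171/500; 23/100+171/500→143/250; 107/250+143/250→1. L = 268/125 ≈ 2.1440.
Efficiency = H/L = 2.1093/2.1440 = 98.4%.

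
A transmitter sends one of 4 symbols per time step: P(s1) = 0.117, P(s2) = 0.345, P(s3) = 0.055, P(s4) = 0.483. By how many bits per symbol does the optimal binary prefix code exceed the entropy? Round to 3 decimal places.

Entropy H = −Σ p log₂ p ≈ 1.6291 bits.
Huffman merges: 11/200+117/1000→43/250; 43/250+69/200→517/1000; 483/1000+517/1000→1. L = 1689/1000 ≈ 1.6890.
L − H = 1.6890 − 1.6291 = 0.060 bits.

0.060 bits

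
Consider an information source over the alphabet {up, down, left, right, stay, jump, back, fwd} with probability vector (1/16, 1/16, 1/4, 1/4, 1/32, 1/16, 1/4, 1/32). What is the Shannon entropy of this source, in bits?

Each probability is a power of 1/2, so log₂(1/p) is an integer.
H = Σ p·log₂(1/p) = 1/16·4 + 1/16·4 + 1/4·2 + 1/4·2 + 1/32·5 + 1/16·4 + 1/4·2 + 1/32·5 = 2.5625 bits.

2.5625 bits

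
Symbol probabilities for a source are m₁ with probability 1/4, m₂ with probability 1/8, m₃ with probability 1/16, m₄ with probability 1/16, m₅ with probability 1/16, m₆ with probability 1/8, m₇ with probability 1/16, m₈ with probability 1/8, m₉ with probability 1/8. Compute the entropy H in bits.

Each probability is a power of 1/2, so log₂(1/p) is an integer.
H = Σ p·log₂(1/p) = 1/4·2 + 1/8·3 + 1/16·4 + 1/16·4 + 1/16·4 + 1/8·3 + 1/16·4 + 1/8·3 + 1/8·3 = 3 bits.

3 bits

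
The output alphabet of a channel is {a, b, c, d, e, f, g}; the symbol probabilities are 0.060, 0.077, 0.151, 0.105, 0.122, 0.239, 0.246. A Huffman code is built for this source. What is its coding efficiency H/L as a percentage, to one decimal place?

99.7%

Entropy H = −Σ p log₂ p ≈ 2.6431 bits.
Huffman merges: 3/50+77/1000→137/1000; 21/200+61/500→227/1000; 137/1000+151/1000→36/125; 227/1000+239/1000→233/500; 123/500+36/125→267/500; 233/500+267/500→1. L = 663/250 ≈ 2.6520.
Efficiency = H/L = 2.6431/2.6520 = 99.7%.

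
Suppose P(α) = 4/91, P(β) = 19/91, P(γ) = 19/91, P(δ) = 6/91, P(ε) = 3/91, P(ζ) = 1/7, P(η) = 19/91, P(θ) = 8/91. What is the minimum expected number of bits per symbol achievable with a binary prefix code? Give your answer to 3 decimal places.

2.802 bits/symbol

Repeatedly combine the two least-probable nodes; the expected code length is the sum of the merged weights.
merge 3/91 + 4/91 → 1/13
merge 6/91 + 1/13 → 1/7
merge 8/91 + 1/7 → 3/13
merge 1/7 + 19/91 → 32/91
merge 19/91 + 19/91 → 38/91
merge 3/13 + 32/91 → 53/91
merge 38/91 + 53/91 → 1
L = 1/13 + 1/7 + 3/13 + 32/91 + 38/91 + 53/91 + 1 = 255/91 ≈ 2.802 bits/symbol.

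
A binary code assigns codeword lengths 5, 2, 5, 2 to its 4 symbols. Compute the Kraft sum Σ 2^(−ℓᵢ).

With common denominator 2^5 = 32: Σ 2^(−ℓᵢ) = 1/32 + 8/32 + 1/32 + 8/32 = 18/32 = 0.5625.

0.5625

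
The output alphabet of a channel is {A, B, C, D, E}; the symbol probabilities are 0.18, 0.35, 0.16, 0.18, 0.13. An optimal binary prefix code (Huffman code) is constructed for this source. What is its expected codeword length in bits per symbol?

Repeatedly combine the two least-probable nodes; the expected code length is the sum of the merged weights.
merge 13/100 + 4/25 → 29/100
merge 9/50 + 9/50 → 9/25
merge 29/100 + 7/20 → 16/25
merge 9/25 + 16/25 → 1
L = 29/100 + 9/25 + 16/25 + 1 = 229/100 = 2.29 bits/symbol.

2.29 bits/symbol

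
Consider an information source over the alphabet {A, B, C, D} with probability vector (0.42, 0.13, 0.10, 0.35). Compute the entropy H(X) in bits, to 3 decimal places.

1.771 bits

H = −Σ pᵢ log₂ pᵢ.
−0.42·log₂(0.42) = 0.5256
−0.13·log₂(0.13) = 0.3826
−0.10·log₂(0.10) = 0.3322
−0.35·log₂(0.35) = 0.5301
Sum ≈ 1.7706 → 1.771 bits.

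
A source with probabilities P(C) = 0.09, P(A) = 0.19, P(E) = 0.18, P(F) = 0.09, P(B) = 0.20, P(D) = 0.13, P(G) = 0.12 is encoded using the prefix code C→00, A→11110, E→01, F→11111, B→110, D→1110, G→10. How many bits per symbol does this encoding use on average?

3.3 bits/symbol

L̄ = Σ pᵢ·ℓᵢ = 0.09·2 + 0.19·5 + 0.18·2 + 0.09·5 + 0.20·3 + 0.13·4 + 0.12·2 = 3.3 bits/symbol.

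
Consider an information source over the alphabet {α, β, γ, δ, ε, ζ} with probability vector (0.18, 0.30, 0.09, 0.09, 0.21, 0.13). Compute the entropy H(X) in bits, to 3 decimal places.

H = −Σ pᵢ log₂ pᵢ.
−0.18·log₂(0.18) = 0.4453
−0.30·log₂(0.30) = 0.5211
−0.09·log₂(0.09) = 0.3127
−0.09·log₂(0.09) = 0.3127
−0.21·log₂(0.21) = 0.4728
−0.13·log₂(0.13) = 0.3826
Sum ≈ 2.4472 → 2.447 bits.

2.447 bits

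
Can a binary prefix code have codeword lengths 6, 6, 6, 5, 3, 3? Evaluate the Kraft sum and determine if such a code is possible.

0.328125; yes

With common denominator 2^6 = 64: Σ 2^(−ℓᵢ) = 1/64 + 1/64 + 1/64 + 2/64 + 8/64 + 8/64 = 21/64 = 0.328125.
Kraft's inequality requires Σ ≤ 1; here Σ = 0.328125 ≤ 1, so such a prefix code exists.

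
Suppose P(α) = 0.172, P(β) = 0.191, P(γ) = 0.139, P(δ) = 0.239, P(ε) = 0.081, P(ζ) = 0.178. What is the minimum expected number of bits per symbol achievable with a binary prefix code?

Repeatedly combine the two least-probable nodes; the expected code length is the sum of the merged weights.
merge 81/1000 + 139/1000 → 11/50
merge 43/250 + 89/500 → 7/20
merge 191/1000 + 11/50 → 411/1000
merge 239/1000 + 7/20 → 589/1000
merge 411/1000 + 589/1000 → 1
L = 11/50 + 7/20 + 411/1000 + 589/1000 + 1 = 257/100 = 2.57 bits/symbol.

2.57 bits/symbol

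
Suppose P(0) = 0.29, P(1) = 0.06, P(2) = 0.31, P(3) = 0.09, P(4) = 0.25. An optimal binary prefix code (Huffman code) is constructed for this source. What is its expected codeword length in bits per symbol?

2.15 bits/symbol

Repeatedly combine the two least-probable nodes; the expected code length is the sum of the merged weights.
merge 3/50 + 9/100 → 3/20
merge 3/20 + 1/4 → 2/5
merge 29/100 + 31/100 → 3/5
merge 2/5 + 3/5 → 1
L = 3/20 + 2/5 + 3/5 + 1 = 43/20 = 2.15 bits/symbol.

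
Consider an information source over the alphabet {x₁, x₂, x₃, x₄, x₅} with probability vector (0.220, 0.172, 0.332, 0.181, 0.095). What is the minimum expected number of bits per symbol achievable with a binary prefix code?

2.267 bits/symbol

Repeatedly combine the two least-probable nodes; the expected code length is the sum of the merged weights.
merge 19/200 + 43/250 → 267/1000
merge 181/1000 + 11/50 → 401/1000
merge 267/1000 + 83/250 → 599/1000
merge 401/1000 + 599/1000 → 1
L = 267/1000 + 401/1000 + 599/1000 + 1 = 2267/1000 = 2.267 bits/symbol.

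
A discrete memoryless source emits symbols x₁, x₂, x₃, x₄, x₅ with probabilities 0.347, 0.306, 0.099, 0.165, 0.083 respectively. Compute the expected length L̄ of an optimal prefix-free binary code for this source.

2.182 bits/symbol

Repeatedly combine the two least-probable nodes; the expected code length is the sum of the merged weights.
merge 83/1000 + 99/1000 → 91/500
merge 33/200 + 91/500 → 347/1000
merge 153/500 + 347/1000 → 653/1000
merge 347/1000 + 653/1000 → 1
L = 91/500 + 347/1000 + 653/1000 + 1 = 1091/500 = 2.182 bits/symbol.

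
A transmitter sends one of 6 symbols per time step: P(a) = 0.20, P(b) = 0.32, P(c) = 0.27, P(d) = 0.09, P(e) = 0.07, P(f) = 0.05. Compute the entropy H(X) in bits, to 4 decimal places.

H = −Σ pᵢ log₂ pᵢ.
−0.20·log₂(0.20) = 0.4644
−0.32·log₂(0.32) = 0.5260
−0.27·log₂(0.27) = 0.5100
−0.09·log₂(0.09) = 0.3127
−0.07·log₂(0.07) = 0.2686
−0.05·log₂(0.05) = 0.2161
Sum ≈ 2.2977 → 2.2977 bits.

2.2977 bits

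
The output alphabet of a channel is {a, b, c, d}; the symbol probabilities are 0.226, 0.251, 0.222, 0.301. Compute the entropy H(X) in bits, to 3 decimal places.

H = −Σ pᵢ log₂ pᵢ.
−0.226·log₂(0.226) = 0.4849
−0.251·log₂(0.251) = 0.5006
−0.222·log₂(0.222) = 0.4820
−0.301·log₂(0.301) = 0.5214
Sum ≈ 1.9889 → 1.989 bits.

1.989 bits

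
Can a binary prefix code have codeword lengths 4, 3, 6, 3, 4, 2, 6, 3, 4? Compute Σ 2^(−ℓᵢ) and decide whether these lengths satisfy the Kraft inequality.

With common denominator 2^6 = 64: Σ 2^(−ℓᵢ) = 4/64 + 8/64 + 1/64 + 8/64 + 4/64 + 16/64 + 1/64 + 8/64 + 4/64 = 54/64 = 0.84375.
Kraft's inequality requires Σ ≤ 1; here Σ = 0.84375 ≤ 1, so such a prefix code exists.

0.84375; yes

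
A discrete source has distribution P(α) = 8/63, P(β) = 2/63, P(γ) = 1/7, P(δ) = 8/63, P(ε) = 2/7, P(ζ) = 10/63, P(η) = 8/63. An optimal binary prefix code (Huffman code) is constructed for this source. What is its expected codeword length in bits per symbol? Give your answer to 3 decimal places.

Repeatedly combine the two least-probable nodes; the expected code length is the sum of the merged weights.
merge 2/63 + 8/63 → 10/63
merge 8/63 + 8/63 → 16/63
merge 1/7 + 10/63 → 19/63
merge 10/63 + 16/63 → 26/63
merge 2/7 + 19/63 → 37/63
merge 26/63 + 37/63 → 1
L = 10/63 + 16/63 + 19/63 + 26/63 + 37/63 + 1 = 19/7 ≈ 2.714 bits/symbol.

2.714 bits/symbol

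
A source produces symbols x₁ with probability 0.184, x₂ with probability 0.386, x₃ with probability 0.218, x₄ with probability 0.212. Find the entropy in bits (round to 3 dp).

1.933 bits

H = −Σ pᵢ log₂ pᵢ.
−0.184·log₂(0.184) = 0.4494
−0.386·log₂(0.386) = 0.5301
−0.218·log₂(0.218) = 0.4791
−0.212·log₂(0.212) = 0.4744
Sum ≈ 1.9330 → 1.933 bits.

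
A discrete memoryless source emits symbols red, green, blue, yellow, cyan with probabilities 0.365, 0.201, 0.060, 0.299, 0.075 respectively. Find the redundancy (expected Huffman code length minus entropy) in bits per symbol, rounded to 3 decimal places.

0.065 bits

Entropy H = −Σ p log₂ p ≈ 2.0406 bits.
Huffman merges: 3/50+3/40→27/200; 27/200+201/1000→42/125; 299/1000+42/125→127/200; 73/200+127/200→1. L = 1053/500 ≈ 2.1060.
L − H = 2.1060 − 2.0406 = 0.065 bits.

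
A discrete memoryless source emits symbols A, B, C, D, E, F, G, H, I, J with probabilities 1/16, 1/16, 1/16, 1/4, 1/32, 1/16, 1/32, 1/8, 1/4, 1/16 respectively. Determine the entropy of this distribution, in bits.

2.9375 bits

Each probability is a power of 1/2, so log₂(1/p) is an integer.
H = Σ p·log₂(1/p) = 1/16·4 + 1/16·4 + 1/16·4 + 1/4·2 + 1/32·5 + 1/16·4 + 1/32·5 + 1/8·3 + 1/4·2 + 1/16·4 = 2.9375 bits.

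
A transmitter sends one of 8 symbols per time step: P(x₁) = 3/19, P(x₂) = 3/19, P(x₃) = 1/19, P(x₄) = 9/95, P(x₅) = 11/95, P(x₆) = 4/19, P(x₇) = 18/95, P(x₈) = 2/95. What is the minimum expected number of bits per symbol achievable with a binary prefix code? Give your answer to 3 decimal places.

Repeatedly combine the two least-probable nodes; the expected code length is the sum of the merged weights.
merge 2/95 + 1/19 → 7/95
merge 7/95 + 9/95 → 16/95
merge 11/95 + 3/19 → 26/95
merge 3/19 + 16/95 → 31/95
merge 18/95 + 4/19 → 2/5
merge 26/95 + 31/95 → 3/5
merge 2/5 + 3/5 → 1
L = 7/95 + 16/95 + 26/95 + 31/95 + 2/5 + 3/5 + 1 = 54/19 ≈ 2.842 bits/symbol.

2.842 bits/symbol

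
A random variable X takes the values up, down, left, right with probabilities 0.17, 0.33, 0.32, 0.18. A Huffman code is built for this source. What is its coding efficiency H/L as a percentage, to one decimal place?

Entropy H = −Σ p log₂ p ≈ 1.9338 bits.
Huffman merges: 17/100+9/50→7/20; 8/25+33/100→13/20; 7/20+13/20→1. L = 2 ≈ 2.0000.
Efficiency = H/L = 1.9338/2.0000 = 96.7%.

96.7%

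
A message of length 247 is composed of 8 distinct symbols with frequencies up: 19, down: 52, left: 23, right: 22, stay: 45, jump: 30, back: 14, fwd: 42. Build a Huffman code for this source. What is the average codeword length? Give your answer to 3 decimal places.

2.923 bits/symbol

Probabilities are the counts divided by 247.
Repeatedly combine the two least-probable nodes; the expected code length is the sum of the merged weights.
merge 14/247 + 1/13 → 33/247
merge 22/247 + 23/247 → 45/247
merge 30/247 + 33/247 → 63/247
merge 42/247 + 45/247 → 87/247
merge 45/247 + 4/19 → 97/247
merge 63/247 + 87/247 → 150/247
merge 97/247 + 150/247 → 1
L = 33/247 + 45/247 + 63/247 + 87/247 + 97/247 + 150/247 + 1 = 38/13 ≈ 2.923 bits/symbol.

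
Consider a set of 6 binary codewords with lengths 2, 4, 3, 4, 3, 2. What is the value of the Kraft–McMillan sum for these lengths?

0.875

With common denominator 2^4 = 16: Σ 2^(−ℓᵢ) = 4/16 + 1/16 + 2/16 + 1/16 + 2/16 + 4/16 = 14/16 = 0.875.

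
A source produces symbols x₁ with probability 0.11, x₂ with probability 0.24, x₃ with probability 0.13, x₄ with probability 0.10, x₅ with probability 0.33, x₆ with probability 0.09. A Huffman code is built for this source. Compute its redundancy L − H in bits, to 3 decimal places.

0.030 bits

Entropy H = −Σ p log₂ p ≈ 2.3997 bits.
Huffman merges: 9/100+1/10→19/100; 11/100+13/100→6/25; 19/100+6/25→43/100; 6/25+33/100→57/100; 43/100+57/100→1. L = 243/100 ≈ 2.4300.
L − H = 2.4300 − 2.3997 = 0.030 bits.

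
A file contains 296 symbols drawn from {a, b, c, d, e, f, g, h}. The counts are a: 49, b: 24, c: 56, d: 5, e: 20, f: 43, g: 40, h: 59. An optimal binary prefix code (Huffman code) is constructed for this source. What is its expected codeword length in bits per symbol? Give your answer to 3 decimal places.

Probabilities are the counts divided by 296.
Repeatedly combine the two least-probable nodes; the expected code length is the sum of the merged weights.
merge 5/296 + 5/74 → 25/296
merge 3/37 + 25/296 → 49/296
merge 5/37 + 43/296 → 83/296
merge 49/296 + 49/296 → 49/148
merge 7/37 + 59/296 → 115/296
merge 83/296 + 49/148 → 181/296
merge 115/296 + 181/296 → 1
L = 25/296 + 49/296 + 83/296 + 49/148 + 115/296 + 181/296 + 1 = 847/296 ≈ 2.861 bits/symbol.

2.861 bits/symbol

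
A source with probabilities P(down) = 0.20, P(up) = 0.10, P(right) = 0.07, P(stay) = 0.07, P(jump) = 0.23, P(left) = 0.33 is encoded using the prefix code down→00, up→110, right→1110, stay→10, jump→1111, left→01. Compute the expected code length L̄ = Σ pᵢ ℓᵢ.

2.7 bits/symbol

L̄ = Σ pᵢ·ℓᵢ = 0.20·2 + 0.10·3 + 0.07·4 + 0.07·2 + 0.23·4 + 0.33·2 = 2.7 bits/symbol.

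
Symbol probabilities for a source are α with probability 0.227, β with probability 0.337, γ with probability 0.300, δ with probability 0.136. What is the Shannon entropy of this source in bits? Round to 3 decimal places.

1.927 bits

H = −Σ pᵢ log₂ pᵢ.
−0.227·log₂(0.227) = 0.4856
−0.337·log₂(0.337) = 0.5288
−0.300·log₂(0.300) = 0.5211
−0.136·log₂(0.136) = 0.3915
Sum ≈ 1.9270 → 1.927 bits.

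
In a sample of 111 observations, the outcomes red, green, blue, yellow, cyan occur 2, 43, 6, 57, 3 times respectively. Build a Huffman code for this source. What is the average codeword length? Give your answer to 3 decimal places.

1.631 bits/symbol

Probabilities are the counts divided by 111.
Repeatedly combine the two least-probable nodes; the expected code length is the sum of the merged weights.
merge 2/111 + 1/37 → 5/111
merge 5/111 + 2/37 → 11/111
merge 11/111 + 43/111 → 18/37
merge 18/37 + 19/37 → 1
L = 5/111 + 11/111 + 18/37 + 1 = 181/111 ≈ 1.631 bits/symbol.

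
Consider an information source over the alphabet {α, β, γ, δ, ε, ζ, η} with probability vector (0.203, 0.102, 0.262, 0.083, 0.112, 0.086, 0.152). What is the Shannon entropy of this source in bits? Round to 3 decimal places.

H = −Σ pᵢ log₂ pᵢ.
−0.203·log₂(0.203) = 0.4670
−0.102·log₂(0.102) = 0.3359
−0.262·log₂(0.262) = 0.5063
−0.083·log₂(0.083) = 0.2980
−0.112·log₂(0.112) = 0.3537
−0.086·log₂(0.086) = 0.3044
−0.152·log₂(0.152) = 0.4131
Sum ≈ 2.6785 → 2.678 bits.

2.678 bits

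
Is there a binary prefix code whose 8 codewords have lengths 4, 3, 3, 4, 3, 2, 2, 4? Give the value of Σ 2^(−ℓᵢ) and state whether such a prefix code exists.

With common denominator 2^4 = 16: Σ 2^(−ℓᵢ) = 1/16 + 2/16 + 2/16 + 1/16 + 2/16 + 4/16 + 4/16 + 1/16 = 17/16 = 1.0625.
Kraft's inequality requires Σ ≤ 1; here Σ = 1.0625 > 1, so no such prefix code exists.

1.0625; no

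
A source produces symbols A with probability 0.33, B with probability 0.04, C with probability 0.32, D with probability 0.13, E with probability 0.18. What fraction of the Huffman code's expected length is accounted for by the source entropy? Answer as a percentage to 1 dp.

95.3%

Entropy H = −Σ p log₂ p ≈ 2.0676 bits.
Huffman merges: 1/25+13/100→17/100; 17/100+9/50→7/20; 8/25+33/100→13/20; 7/20+13/20→1. L = 217/100 ≈ 2.1700.
Efficiency = H/L = 2.0676/2.1700 = 95.3%.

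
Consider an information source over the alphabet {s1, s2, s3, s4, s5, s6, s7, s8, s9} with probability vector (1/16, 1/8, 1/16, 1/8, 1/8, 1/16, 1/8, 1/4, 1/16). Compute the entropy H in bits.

3 bits

Each probability is a power of 1/2, so log₂(1/p) is an integer.
H = Σ p·log₂(1/p) = 1/16·4 + 1/8·3 + 1/16·4 + 1/8·3 + 1/8·3 + 1/16·4 + 1/8·3 + 1/4·2 + 1/16·4 = 3 bits.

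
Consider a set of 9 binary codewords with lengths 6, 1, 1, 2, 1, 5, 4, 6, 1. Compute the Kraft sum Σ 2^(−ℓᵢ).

With common denominator 2^6 = 64: Σ 2^(−ℓᵢ) = 1/64 + 32/64 + 32/64 + 16/64 + 32/64 + 2/64 + 4/64 + 1/64 + 32/64 = 152/64 = 2.375.

2.375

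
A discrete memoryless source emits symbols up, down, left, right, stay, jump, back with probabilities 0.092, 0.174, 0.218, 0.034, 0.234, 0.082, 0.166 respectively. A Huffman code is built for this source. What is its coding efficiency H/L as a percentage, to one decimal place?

98.2%

Entropy H = −Σ p log₂ p ≈ 2.6169 bits.
Huffman merges: 17/500+41/500→29/250; 23/250+29/250→26/125; 83/500+87/500→17/50; 26/125+109/500→213/500; 117/500+17/50→287/500; 213/500+287/500→1. L = 333/125 ≈ 2.6640.
Efficiency = H/L = 2.6169/2.6640 = 98.2%.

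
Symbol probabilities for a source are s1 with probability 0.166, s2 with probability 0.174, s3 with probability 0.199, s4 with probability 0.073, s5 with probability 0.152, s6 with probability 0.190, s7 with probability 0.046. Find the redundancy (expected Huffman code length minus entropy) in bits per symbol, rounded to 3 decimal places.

Entropy H = −Σ p log₂ p ≈ 2.6809 bits.
Huffman merges: 23/500+73/1000→119/1000; 119/1000+19/125→271/1000; 83/500+87/500→17/50; 19/100+199/1000→389/1000; 271/1000+17/50→611/1000; 389/1000+611/1000→1. L = 273/100 ≈ 2.7300.
L − H = 2.7300 − 2.6809 = 0.049 bits.

0.049 bits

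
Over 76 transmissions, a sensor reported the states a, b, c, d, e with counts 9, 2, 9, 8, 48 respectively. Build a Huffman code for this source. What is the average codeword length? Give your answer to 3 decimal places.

1.737 bits/symbol

Probabilities are the counts divided by 76.
Repeatedly combine the two least-probable nodes; the expected code length is the sum of the merged weights.
merge 1/38 + 2/19 → 5/38
merge 9/76 + 9/76 → 9/38
merge 5/38 + 9/38 → 7/19
merge 7/19 + 12/19 → 1
L = 5/38 + 9/38 + 7/19 + 1 = 33/19 ≈ 1.737 bits/symbol.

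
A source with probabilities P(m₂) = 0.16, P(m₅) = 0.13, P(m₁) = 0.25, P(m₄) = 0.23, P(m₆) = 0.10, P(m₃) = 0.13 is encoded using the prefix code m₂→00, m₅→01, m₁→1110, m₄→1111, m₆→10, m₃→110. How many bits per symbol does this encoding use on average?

L̄ = Σ pᵢ·ℓᵢ = 0.16·2 + 0.13·2 + 0.25·4 + 0.23·4 + 0.10·2 + 0.13·3 = 3.09 bits/symbol.

3.09 bits/symbol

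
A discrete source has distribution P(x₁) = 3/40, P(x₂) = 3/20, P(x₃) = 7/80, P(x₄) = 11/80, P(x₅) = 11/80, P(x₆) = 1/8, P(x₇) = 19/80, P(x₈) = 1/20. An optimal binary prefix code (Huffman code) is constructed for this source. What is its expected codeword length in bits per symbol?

Repeatedly combine the two least-probable nodes; the expected code length is the sum of the merged weights.
merge 1/20 + 3/40 → 1/8
merge 7/80 + 1/8 → 17/80
merge 1/8 + 11/80 → 21/80
merge 11/80 + 3/20 → 23/80
merge 17/80 + 19/80 → 9/20
merge 21/80 + 23/80 → 11/20
merge 9/20 + 11/20 → 1
L = 1/8 + 17/80 + 21/80 + 23/80 + 9/20 + 11/20 + 1 = 231/80 = 2.8875 bits/symbol.

2.8875 bits/symbol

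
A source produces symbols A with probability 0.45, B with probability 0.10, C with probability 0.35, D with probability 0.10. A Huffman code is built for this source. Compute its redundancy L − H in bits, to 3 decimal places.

Entropy H = −Σ p log₂ p ≈ 1.7129 bits.
Huffman merges: 1/10+1/10→1/5; 1/5+7/20→11/20; 9/20+11/20→1. L = 7/4 ≈ 1.7500.
L − H = 1.7500 − 1.7129 = 0.037 bits.

0.037 bits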